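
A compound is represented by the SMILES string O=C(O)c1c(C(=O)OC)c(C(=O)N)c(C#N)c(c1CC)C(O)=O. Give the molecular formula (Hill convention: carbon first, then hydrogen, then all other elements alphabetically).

Walk through each heavy atom and fill implicit hydrogens from standard valence (C 4, N 3, O 2, S 2, halogen 1); for lowercase aromatic atoms, an aromatic c carries 1 H when it has two neighbours and 0 H with three, and aromatic n carries 0 H:
  atom 1: O, bond orders sum to 2 (valence 2) → 0 H
  atom 2: C, bond orders sum to 4 (valence 4) → 0 H
  atom 3: O, bond orders sum to 1 (valence 2) → 1 H
  atom 4: aromatic c, 3 neighbours → 0 H
  atom 5: aromatic c, 3 neighbours → 0 H
  atom 6: C, bond orders sum to 4 (valence 4) → 0 H
  atom 7: O, bond orders sum to 2 (valence 2) → 0 H
  atom 8: O, bond orders sum to 2 (valence 2) → 0 H
  atom 9: C, bond orders sum to 1 (valence 4) → 3 H
  atom 10: aromatic c, 3 neighbours → 0 H
  atom 11: C, bond orders sum to 4 (valence 4) → 0 H
  atom 12: O, bond orders sum to 2 (valence 2) → 0 H
  atom 13: N, bond orders sum to 1 (valence 3) → 2 H
  atom 14: aromatic c, 3 neighbours → 0 H
  atom 15: C, bond orders sum to 4 (valence 4) → 0 H
  atom 16: N, bond orders sum to 3 (valence 3) → 0 H
  atom 17: aromatic c, 3 neighbours → 0 H
  atom 18: aromatic c, 3 neighbours → 0 H
  atom 19: C, bond orders sum to 2 (valence 4) → 2 H
  atom 20: C, bond orders sum to 1 (valence 4) → 3 H
  atom 21: C, bond orders sum to 4 (valence 4) → 0 H
  atom 22: O, bond orders sum to 1 (valence 2) → 1 H
  atom 23: O, bond orders sum to 2 (valence 2) → 0 H
Totals → C:14, H:12, N:2, O:7.

C14H12N2O7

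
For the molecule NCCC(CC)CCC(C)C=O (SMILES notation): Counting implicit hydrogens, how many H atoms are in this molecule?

21

Walk through each heavy atom and fill implicit hydrogens from standard valence (C 4, N 3, O 2, S 2, halogen 1):
  atom 1: N, bond orders sum to 1 (valence 3) → 2 H
  atom 2: C, bond orders sum to 2 (valence 4) → 2 H
  atom 3: C, bond orders sum to 2 (valence 4) → 2 H
  atom 4: C, bond orders sum to 3 (valence 4) → 1 H
  atom 5: C, bond orders sum to 2 (valence 4) → 2 H
  atom 6: C, bond orders sum to 1 (valence 4) → 3 H
  atom 7: C, bond orders sum to 2 (valence 4) → 2 H
  atom 8: C, bond orders sum to 2 (valence 4) → 2 H
  atom 9: C, bond orders sum to 3 (valence 4) → 1 H
  atom 10: C, bond orders sum to 1 (valence 4) → 3 H
  atom 11: C, bond orders sum to 3 (valence 4) → 1 H
  atom 12: O, bond orders sum to 2 (valence 2) → 0 H
Total hydrogens: 21.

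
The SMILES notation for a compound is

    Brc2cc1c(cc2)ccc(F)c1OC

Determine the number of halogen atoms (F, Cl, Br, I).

Halogen atoms appear at heavy-atom positions 1, 11 (1×Br, 1×F).
Other groups present: 1 ether.
Halogen count: 2.

2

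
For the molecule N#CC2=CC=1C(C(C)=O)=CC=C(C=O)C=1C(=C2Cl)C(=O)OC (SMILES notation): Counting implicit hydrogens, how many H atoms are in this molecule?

10

Walk through each heavy atom and fill implicit hydrogens from standard valence (C 4, N 3, O 2, S 2, halogen 1):
  atom 1: N, bond orders sum to 3 (valence 3) → 0 H
  atom 2: C, bond orders sum to 4 (valence 4) → 0 H
  atom 3: C, bond orders sum to 4 (valence 4) → 0 H
  atom 4: C, bond orders sum to 3 (valence 4) → 1 H
  atom 5: C, bond orders sum to 4 (valence 4) → 0 H
  atom 6: C, bond orders sum to 4 (valence 4) → 0 H
  atom 7: C, bond orders sum to 4 (valence 4) → 0 H
  atom 8: C, bond orders sum to 1 (valence 4) → 3 H
  atom 9: O, bond orders sum to 2 (valence 2) → 0 H
  atom 10: C, bond orders sum to 3 (valence 4) → 1 H
  atom 11: C, bond orders sum to 3 (valence 4) → 1 H
  atom 12: C, bond orders sum to 4 (valence 4) → 0 H
  atom 13: C, bond orders sum to 3 (valence 4) → 1 H
  atom 14: O, bond orders sum to 2 (valence 2) → 0 H
  atom 15: C, bond orders sum to 4 (valence 4) → 0 H
  atom 16: C, bond orders sum to 4 (valence 4) → 0 H
  atom 17: C, bond orders sum to 4 (valence 4) → 0 H
  atom 18: Cl (halogen, monovalent) → 0 H
  atom 19: C, bond orders sum to 4 (valence 4) → 0 H
  atom 20: O, bond orders sum to 2 (valence 2) → 0 H
  atom 21: O, bond orders sum to 2 (valence 2) → 0 H
  atom 22: C, bond orders sum to 1 (valence 4) → 3 H
Total hydrogens: 10.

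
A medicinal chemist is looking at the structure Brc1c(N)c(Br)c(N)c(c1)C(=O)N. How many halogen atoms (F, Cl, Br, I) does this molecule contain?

Halogen atoms appear at heavy-atom positions 1, 6 (2×Br).
Other groups present: 1 amide, 2 primary amine.
Halogen count: 2.

2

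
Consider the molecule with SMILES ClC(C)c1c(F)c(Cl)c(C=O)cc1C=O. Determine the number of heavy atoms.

Every atom symbol written in the SMILES (organic subset) is one heavy atom; implicit H are not written.
Heavy atoms by element → C:10, Cl:2, F:1, O:2.
Total: 15.

15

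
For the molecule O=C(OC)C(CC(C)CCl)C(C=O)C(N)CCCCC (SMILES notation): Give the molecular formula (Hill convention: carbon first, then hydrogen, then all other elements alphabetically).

C15H28ClNO3

Walk through each heavy atom and fill implicit hydrogens from standard valence (C 4, N 3, O 2, S 2, halogen 1):
  atom 1: O, bond orders sum to 2 (valence 2) → 0 H
  atom 2: C, bond orders sum to 4 (valence 4) → 0 H
  atom 3: O, bond orders sum to 2 (valence 2) → 0 H
  atom 4: C, bond orders sum to 1 (valence 4) → 3 H
  atom 5: C, bond orders sum to 3 (valence 4) → 1 H
  atom 6: C, bond orders sum to 2 (valence 4) → 2 H
  atom 7: C, bond orders sum to 3 (valence 4) → 1 H
  atom 8: C, bond orders sum to 1 (valence 4) → 3 H
  atom 9: C, bond orders sum to 2 (valence 4) → 2 H
  atom 10: Cl (halogen, monovalent) → 0 H
  atom 11: C, bond orders sum to 3 (valence 4) → 1 H
  atom 12: C, bond orders sum to 3 (valence 4) → 1 H
  atom 13: O, bond orders sum to 2 (valence 2) → 0 H
  atom 14: C, bond orders sum to 3 (valence 4) → 1 H
  atom 15: N, bond orders sum to 1 (valence 3) → 2 H
  atom 16: C, bond orders sum to 2 (valence 4) → 2 H
  atom 17: C, bond orders sum to 2 (valence 4) → 2 H
  atom 18: C, bond orders sum to 2 (valence 4) → 2 H
  atom 19: C, bond orders sum to 2 (valence 4) → 2 H
  atom 20: C, bond orders sum to 1 (valence 4) → 3 H
Totals → C:15, H:28, Cl:1, N:1, O:3.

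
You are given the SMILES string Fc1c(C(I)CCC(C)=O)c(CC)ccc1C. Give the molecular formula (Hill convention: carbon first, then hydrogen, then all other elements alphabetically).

C14H18FIO

Walk through each heavy atom and fill implicit hydrogens from standard valence (C 4, N 3, O 2, S 2, halogen 1); for lowercase aromatic atoms, an aromatic c carries 1 H when it has two neighbours and 0 H with three, and aromatic n carries 0 H:
  atom 1: F (halogen, monovalent) → 0 H
  atom 2: aromatic c, 3 neighbours → 0 H
  atom 3: aromatic c, 3 neighbours → 0 H
  atom 4: C, bond orders sum to 3 (valence 4) → 1 H
  atom 5: I (halogen, monovalent) → 0 H
  atom 6: C, bond orders sum to 2 (valence 4) → 2 H
  atom 7: C, bond orders sum to 2 (valence 4) → 2 H
  atom 8: C, bond orders sum to 4 (valence 4) → 0 H
  atom 9: C, bond orders sum to 1 (valence 4) → 3 H
  atom 10: O, bond orders sum to 2 (valence 2) → 0 H
  atom 11: aromatic c, 3 neighbours → 0 H
  atom 12: C, bond orders sum to 2 (valence 4) → 2 H
  atom 13: C, bond orders sum to 1 (valence 4) → 3 H
  atom 14: aromatic c, 2 neighbours → 1 H
  atom 15: aromatic c, 2 neighbours → 1 H
  atom 16: aromatic c, 3 neighbours → 0 H
  atom 17: C, bond orders sum to 1 (valence 4) → 3 H
Totals → C:14, H:18, F:1, I:1, O:1.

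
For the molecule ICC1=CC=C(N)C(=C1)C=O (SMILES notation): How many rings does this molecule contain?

1

In SMILES, each pair of matching ring-closure digits denotes one ring-closing bond; the number of such bonds equals the number of independent rings.
Ring-closure bonds here: 1.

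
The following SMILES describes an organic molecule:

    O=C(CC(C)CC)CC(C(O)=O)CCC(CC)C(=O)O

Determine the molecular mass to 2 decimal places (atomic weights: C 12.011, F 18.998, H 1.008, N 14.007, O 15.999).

First, the molecular formula is C15H26O5 (counting implicit H from valence).
  C: 15 × 12.011 = 180.165
  H: 26 × 1.008 = 26.208
  O: 5 × 15.999 = 79.995
Sum: 15×12.011 + 26×1.008 + 5×15.999 = 286.368 → 286.37 g/mol.

286.37 g/mol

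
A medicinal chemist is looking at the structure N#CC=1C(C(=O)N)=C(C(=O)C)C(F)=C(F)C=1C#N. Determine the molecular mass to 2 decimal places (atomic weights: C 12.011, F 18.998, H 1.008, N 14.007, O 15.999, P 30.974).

First, the molecular formula is C11H5F2N3O2 (counting implicit H from valence).
  C: 11 × 12.011 = 132.121
  F: 2 × 18.998 = 37.996
  H: 5 × 1.008 = 5.040
  N: 3 × 14.007 = 42.021
  O: 2 × 15.999 = 31.998
Sum: 11×12.011 + 2×18.998 + 5×1.008 + 3×14.007 + 2×15.999 = 249.176 → 249.18 g/mol.

249.18 g/mol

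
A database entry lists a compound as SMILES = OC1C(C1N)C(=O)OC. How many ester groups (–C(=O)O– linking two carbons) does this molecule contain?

1

The ester motif appears at heavy-atom position 6 in the SMILES.
Other groups present: 1 hydroxyl, 1 primary amine.
Ester count: 1.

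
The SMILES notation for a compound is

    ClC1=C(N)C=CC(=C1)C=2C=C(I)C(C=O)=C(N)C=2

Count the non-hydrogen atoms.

Every atom symbol written in the SMILES (organic subset) is one heavy atom; implicit H are not written.
Heavy atoms by element → C:13, Cl:1, I:1, N:2, O:1.
Total: 18.

18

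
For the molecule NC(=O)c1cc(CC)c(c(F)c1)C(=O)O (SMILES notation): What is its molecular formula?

C10H10FNO3

Walk through each heavy atom and fill implicit hydrogens from standard valence (C 4, N 3, O 2, S 2, halogen 1); for lowercase aromatic atoms, an aromatic c carries 1 H when it has two neighbours and 0 H with three, and aromatic n carries 0 H:
  atom 1: N, bond orders sum to 1 (valence 3) → 2 H
  atom 2: C, bond orders sum to 4 (valence 4) → 0 H
  atom 3: O, bond orders sum to 2 (valence 2) → 0 H
  atom 4: aromatic c, 3 neighbours → 0 H
  atom 5: aromatic c, 2 neighbours → 1 H
  atom 6: aromatic c, 3 neighbours → 0 H
  atom 7: C, bond orders sum to 2 (valence 4) → 2 H
  atom 8: C, bond orders sum to 1 (valence 4) → 3 H
  atom 9: aromatic c, 3 neighbours → 0 H
  atom 10: aromatic c, 3 neighbours → 0 H
  atom 11: F (halogen, monovalent) → 0 H
  atom 12: aromatic c, 2 neighbours → 1 H
  atom 13: C, bond orders sum to 4 (valence 4) → 0 H
  atom 14: O, bond orders sum to 2 (valence 2) → 0 H
  atom 15: O, bond orders sum to 1 (valence 2) → 1 H
Totals → C:10, H:10, F:1, N:1, O:3.
In Hill order: C10H10FNO3.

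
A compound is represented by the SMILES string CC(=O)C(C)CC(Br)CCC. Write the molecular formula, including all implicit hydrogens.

C9H17BrO

Walk through each heavy atom and fill implicit hydrogens from standard valence (C 4, N 3, O 2, S 2, halogen 1):
  atom 1: C, bond orders sum to 1 (valence 4) → 3 H
  atom 2: C, bond orders sum to 4 (valence 4) → 0 H
  atom 3: O, bond orders sum to 2 (valence 2) → 0 H
  atom 4: C, bond orders sum to 3 (valence 4) → 1 H
  atom 5: C, bond orders sum to 1 (valence 4) → 3 H
  atom 6: C, bond orders sum to 2 (valence 4) → 2 H
  atom 7: C, bond orders sum to 3 (valence 4) → 1 H
  atom 8: Br (halogen, monovalent) → 0 H
  atom 9: C, bond orders sum to 2 (valence 4) → 2 H
  atom 10: C, bond orders sum to 2 (valence 4) → 2 H
  atom 11: C, bond orders sum to 1 (valence 4) → 3 H
Totals → C:9, H:17, Br:1, O:1.
In Hill order: C9H17BrO.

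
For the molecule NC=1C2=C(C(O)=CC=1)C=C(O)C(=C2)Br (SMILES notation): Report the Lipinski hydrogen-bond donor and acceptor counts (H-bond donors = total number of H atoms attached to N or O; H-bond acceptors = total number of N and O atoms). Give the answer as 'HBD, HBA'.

4, 3

Donors: find every N or O and count the H atoms it carries.
  atom 1 (N): bond orders sum to 1 → 2 H
  atom 6 (O): bond orders sum to 1 → 1 H
  atom 11 (O): bond orders sum to 1 → 1 H
Lipinski HBD = 4.
Acceptors: N atoms = 1, O atoms = 2 → HBA = 3.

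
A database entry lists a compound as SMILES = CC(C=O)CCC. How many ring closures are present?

0

In SMILES, each pair of matching ring-closure digits denotes one ring-closing bond; the number of such bonds equals the number of independent rings.
Ring-closure bonds here: 0.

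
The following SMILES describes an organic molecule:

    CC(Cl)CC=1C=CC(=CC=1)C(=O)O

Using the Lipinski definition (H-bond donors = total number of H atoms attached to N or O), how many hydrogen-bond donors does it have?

1

Donors: find every N or O and count the H atoms it carries.
  atom 12 (O): bond orders sum to 2 → 0 H
  atom 13 (O): bond orders sum to 1 → 1 H
Lipinski HBD = 1.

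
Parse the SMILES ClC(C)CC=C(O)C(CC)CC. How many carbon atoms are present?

Count every carbon token in the SMILES (each C, including those in ring-closure positions and inside branches).
Carbon count: 10.

10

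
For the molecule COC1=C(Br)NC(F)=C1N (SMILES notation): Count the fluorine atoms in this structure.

Scan the SMILES for F atoms (remember two-letter symbols like Cl and Br are single atoms).
Fluorine count: 1.

1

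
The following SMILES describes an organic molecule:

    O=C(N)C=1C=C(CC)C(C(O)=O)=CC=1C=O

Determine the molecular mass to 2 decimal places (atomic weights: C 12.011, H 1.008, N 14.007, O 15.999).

First, the molecular formula is C11H11NO4 (counting implicit H from valence).
  C: 11 × 12.011 = 132.121
  H: 11 × 1.008 = 11.088
  N: 1 × 14.007 = 14.007
  O: 4 × 15.999 = 63.996
Sum: 11×12.011 + 11×1.008 + 1×14.007 + 4×15.999 = 221.212 → 221.21 g/mol.

221.21 g/mol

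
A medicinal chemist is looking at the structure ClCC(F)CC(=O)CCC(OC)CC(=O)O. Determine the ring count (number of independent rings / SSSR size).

0

In SMILES, each pair of matching ring-closure digits denotes one ring-closing bond; the number of such bonds equals the number of independent rings.
Ring-closure bonds here: 0.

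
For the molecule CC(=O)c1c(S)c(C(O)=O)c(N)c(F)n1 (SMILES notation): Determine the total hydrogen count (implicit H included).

7

Walk through each heavy atom and fill implicit hydrogens from standard valence (C 4, N 3, O 2, S 2, halogen 1); for lowercase aromatic atoms, an aromatic c carries 1 H when it has two neighbours and 0 H with three, and aromatic n carries 0 H:
  atom 1: C, bond orders sum to 1 (valence 4) → 3 H
  atom 2: C, bond orders sum to 4 (valence 4) → 0 H
  atom 3: O, bond orders sum to 2 (valence 2) → 0 H
  atom 4: aromatic c, 3 neighbours → 0 H
  atom 5: aromatic c, 3 neighbours → 0 H
  atom 6: S, bond orders sum to 1 (valence 2) → 1 H
  atom 7: aromatic c, 3 neighbours → 0 H
  atom 8: C, bond orders sum to 4 (valence 4) → 0 H
  atom 9: O, bond orders sum to 1 (valence 2) → 1 H
  atom 10: O, bond orders sum to 2 (valence 2) → 0 H
  atom 11: aromatic c, 3 neighbours → 0 H
  atom 12: N, bond orders sum to 1 (valence 3) → 2 H
  atom 13: aromatic c, 3 neighbours → 0 H
  atom 14: F (halogen, monovalent) → 0 H
  atom 15: aromatic n, 2 neighbours → 0 H
Total hydrogens: 7.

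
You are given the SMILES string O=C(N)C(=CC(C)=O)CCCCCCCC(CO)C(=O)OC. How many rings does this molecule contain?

In SMILES, each pair of matching ring-closure digits denotes one ring-closing bond; the number of such bonds equals the number of independent rings.
Ring-closure bonds here: 0.

0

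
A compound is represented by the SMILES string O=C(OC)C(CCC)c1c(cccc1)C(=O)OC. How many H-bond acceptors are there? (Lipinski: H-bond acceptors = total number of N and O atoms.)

N atoms: 0; O atoms: 4.
Lipinski HBA = 0 + 4 = 4.

4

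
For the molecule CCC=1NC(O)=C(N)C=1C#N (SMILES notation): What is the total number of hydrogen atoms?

9

Walk through each heavy atom and fill implicit hydrogens from standard valence (C 4, N 3, O 2, S 2, halogen 1):
  atom 1: C, bond orders sum to 1 (valence 4) → 3 H
  atom 2: C, bond orders sum to 2 (valence 4) → 2 H
  atom 3: C, bond orders sum to 4 (valence 4) → 0 H
  atom 4: N, bond orders sum to 2 (valence 3) → 1 H
  atom 5: C, bond orders sum to 4 (valence 4) → 0 H
  atom 6: O, bond orders sum to 1 (valence 2) → 1 H
  atom 7: C, bond orders sum to 4 (valence 4) → 0 H
  atom 8: N, bond orders sum to 1 (valence 3) → 2 H
  atom 9: C, bond orders sum to 4 (valence 4) → 0 H
  atom 10: C, bond orders sum to 4 (valence 4) → 0 H
  atom 11: N, bond orders sum to 3 (valence 3) → 0 H
Total hydrogens: 9.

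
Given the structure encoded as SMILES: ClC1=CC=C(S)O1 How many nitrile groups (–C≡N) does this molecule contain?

0

Scan the SMILES for the nitrile motif — none present.
Groups that are present: 1 thiol.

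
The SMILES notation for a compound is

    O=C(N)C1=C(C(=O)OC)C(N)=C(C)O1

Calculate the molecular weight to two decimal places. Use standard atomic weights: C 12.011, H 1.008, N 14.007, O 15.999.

First, the molecular formula is C8H10N2O4 (counting implicit H from valence).
  C: 8 × 12.011 = 96.088
  H: 10 × 1.008 = 10.080
  N: 2 × 14.007 = 28.014
  O: 4 × 15.999 = 63.996
Sum: 8×12.011 + 10×1.008 + 2×14.007 + 4×15.999 = 198.178 → 198.18 g/mol.

198.18 g/mol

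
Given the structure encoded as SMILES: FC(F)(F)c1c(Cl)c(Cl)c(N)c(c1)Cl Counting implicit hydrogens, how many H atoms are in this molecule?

Walk through each heavy atom and fill implicit hydrogens from standard valence (C 4, N 3, O 2, S 2, halogen 1); for lowercase aromatic atoms, an aromatic c carries 1 H when it has two neighbours and 0 H with three, and aromatic n carries 0 H:
  atom 1: F (halogen, monovalent) → 0 H
  atom 2: C, bond orders sum to 4 (valence 4) → 0 H
  atom 3: F (halogen, monovalent) → 0 H
  atom 4: F (halogen, monovalent) → 0 H
  atom 5: aromatic c, 3 neighbours → 0 H
  atom 6: aromatic c, 3 neighbours → 0 H
  atom 7: Cl (halogen, monovalent) → 0 H
  atom 8: aromatic c, 3 neighbours → 0 H
  atom 9: Cl (halogen, monovalent) → 0 H
  atom 10: aromatic c, 3 neighbours → 0 H
  atom 11: N, bond orders sum to 1 (valence 3) → 2 H
  atom 12: aromatic c, 3 neighbours → 0 H
  atom 13: aromatic c, 2 neighbours → 1 H
  atom 14: Cl (halogen, monovalent) → 0 H
Total hydrogens: 3.

3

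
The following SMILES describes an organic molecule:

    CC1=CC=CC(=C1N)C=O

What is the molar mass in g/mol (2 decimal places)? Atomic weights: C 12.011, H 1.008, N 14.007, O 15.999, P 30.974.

First, the molecular formula is C8H9NO (counting implicit H from valence).
  C: 8 × 12.011 = 96.088
  H: 9 × 1.008 = 9.072
  N: 1 × 14.007 = 14.007
  O: 1 × 15.999 = 15.999
Sum: 8×12.011 + 9×1.008 + 1×14.007 + 1×15.999 = 135.166 → 135.17 g/mol.

135.17 g/mol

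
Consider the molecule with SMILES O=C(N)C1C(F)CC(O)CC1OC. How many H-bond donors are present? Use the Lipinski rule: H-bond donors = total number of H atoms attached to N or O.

Donors: find every N or O and count the H atoms it carries.
  atom 1 (O): bond orders sum to 2 → 0 H
  atom 3 (N): bond orders sum to 1 → 2 H
  atom 9 (O): bond orders sum to 1 → 1 H
  atom 12 (O): bond orders sum to 2 → 0 H
Lipinski HBD = 3.

3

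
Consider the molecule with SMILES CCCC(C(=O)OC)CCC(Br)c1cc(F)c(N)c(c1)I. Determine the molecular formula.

C15H20BrFINO2

Walk through each heavy atom and fill implicit hydrogens from standard valence (C 4, N 3, O 2, S 2, halogen 1); for lowercase aromatic atoms, an aromatic c carries 1 H when it has two neighbours and 0 H with three, and aromatic n carries 0 H:
  atom 1: C, bond orders sum to 1 (valence 4) → 3 H
  atom 2: C, bond orders sum to 2 (valence 4) → 2 H
  atom 3: C, bond orders sum to 2 (valence 4) → 2 H
  atom 4: C, bond orders sum to 3 (valence 4) → 1 H
  atom 5: C, bond orders sum to 4 (valence 4) → 0 H
  atom 6: O, bond orders sum to 2 (valence 2) → 0 H
  atom 7: O, bond orders sum to 2 (valence 2) → 0 H
  atom 8: C, bond orders sum to 1 (valence 4) → 3 H
  atom 9: C, bond orders sum to 2 (valence 4) → 2 H
  atom 10: C, bond orders sum to 2 (valence 4) → 2 H
  atom 11: C, bond orders sum to 3 (valence 4) → 1 H
  atom 12: Br (halogen, monovalent) → 0 H
  atom 13: aromatic c, 3 neighbours → 0 H
  atom 14: aromatic c, 2 neighbours → 1 H
  atom 15: aromatic c, 3 neighbours → 0 H
  atom 16: F (halogen, monovalent) → 0 H
  atom 17: aromatic c, 3 neighbours → 0 H
  atom 18: N, bond orders sum to 1 (valence 3) → 2 H
  atom 19: aromatic c, 3 neighbours → 0 H
  atom 20: aromatic c, 2 neighbours → 1 H
  atom 21: I (halogen, monovalent) → 0 H
Totals → C:15, H:20, Br:1, F:1, I:1, N:1, O:2.
In Hill order: C15H20BrFINO2.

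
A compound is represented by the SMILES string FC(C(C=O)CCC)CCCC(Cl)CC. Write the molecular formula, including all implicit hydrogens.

C12H22ClFO

Walk through each heavy atom and fill implicit hydrogens from standard valence (C 4, N 3, O 2, S 2, halogen 1):
  atom 1: F (halogen, monovalent) → 0 H
  atom 2: C, bond orders sum to 3 (valence 4) → 1 H
  atom 3: C, bond orders sum to 3 (valence 4) → 1 H
  atom 4: C, bond orders sum to 3 (valence 4) → 1 H
  atom 5: O, bond orders sum to 2 (valence 2) → 0 H
  atom 6: C, bond orders sum to 2 (valence 4) → 2 H
  atom 7: C, bond orders sum to 2 (valence 4) → 2 H
  atom 8: C, bond orders sum to 1 (valence 4) → 3 H
  atom 9: C, bond orders sum to 2 (valence 4) → 2 H
  atom 10: C, bond orders sum to 2 (valence 4) → 2 H
  atom 11: C, bond orders sum to 2 (valence 4) → 2 H
  atom 12: C, bond orders sum to 3 (valence 4) → 1 H
  atom 13: Cl (halogen, monovalent) → 0 H
  atom 14: C, bond orders sum to 2 (valence 4) → 2 H
  atom 15: C, bond orders sum to 1 (valence 4) → 3 H
Totals → C:12, H:22, Cl:1, F:1, O:1.
In Hill order: C12H22ClFO.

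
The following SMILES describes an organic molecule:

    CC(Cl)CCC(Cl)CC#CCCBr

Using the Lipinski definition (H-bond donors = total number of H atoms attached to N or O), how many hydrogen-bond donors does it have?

Donors: find every N or O and count the H atoms it carries.
  (no N or O atoms present)
Lipinski HBD = 0.

0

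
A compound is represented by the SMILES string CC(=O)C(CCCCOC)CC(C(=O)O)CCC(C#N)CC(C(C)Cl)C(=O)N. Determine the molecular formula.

C20H33ClN2O5

Walk through each heavy atom and fill implicit hydrogens from standard valence (C 4, N 3, O 2, S 2, halogen 1):
  atom 1: C, bond orders sum to 1 (valence 4) → 3 H
  atom 2: C, bond orders sum to 4 (valence 4) → 0 H
  atom 3: O, bond orders sum to 2 (valence 2) → 0 H
  atom 4: C, bond orders sum to 3 (valence 4) → 1 H
  atom 5: C, bond orders sum to 2 (valence 4) → 2 H
  atom 6: C, bond orders sum to 2 (valence 4) → 2 H
  atom 7: C, bond orders sum to 2 (valence 4) → 2 H
  atom 8: C, bond orders sum to 2 (valence 4) → 2 H
  atom 9: O, bond orders sum to 2 (valence 2) → 0 H
  atom 10: C, bond orders sum to 1 (valence 4) → 3 H
  atom 11: C, bond orders sum to 2 (valence 4) → 2 H
  atom 12: C, bond orders sum to 3 (valence 4) → 1 H
  atom 13: C, bond orders sum to 4 (valence 4) → 0 H
  atom 14: O, bond orders sum to 2 (valence 2) → 0 H
  atom 15: O, bond orders sum to 1 (valence 2) → 1 H
  atom 16: C, bond orders sum to 2 (valence 4) → 2 H
  atom 17: C, bond orders sum to 2 (valence 4) → 2 H
  atom 18: C, bond orders sum to 3 (valence 4) → 1 H
  atom 19: C, bond orders sum to 4 (valence 4) → 0 H
  atom 20: N, bond orders sum to 3 (valence 3) → 0 H
  atom 21: C, bond orders sum to 2 (valence 4) → 2 H
  atom 22: C, bond orders sum to 3 (valence 4) → 1 H
  atom 23: C, bond orders sum to 3 (valence 4) → 1 H
  atom 24: C, bond orders sum to 1 (valence 4) → 3 H
  atom 25: Cl (halogen, monovalent) → 0 H
  atom 26: C, bond orders sum to 4 (valence 4) → 0 H
  atom 27: O, bond orders sum to 2 (valence 2) → 0 H
  atom 28: N, bond orders sum to 1 (valence 3) → 2 H
Totals → C:20, H:33, Cl:1, N:2, O:5.
In Hill order: C20H33ClN2O5.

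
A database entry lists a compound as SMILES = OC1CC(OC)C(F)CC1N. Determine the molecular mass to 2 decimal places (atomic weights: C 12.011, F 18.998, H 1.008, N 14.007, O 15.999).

163.19 g/mol

First, the molecular formula is C7H14FNO2 (counting implicit H from valence).
  C: 7 × 12.011 = 84.077
  F: 1 × 18.998 = 18.998
  H: 14 × 1.008 = 14.112
  N: 1 × 14.007 = 14.007
  O: 2 × 15.999 = 31.998
Sum: 7×12.011 + 1×18.998 + 14×1.008 + 1×14.007 + 2×15.999 = 163.192 → 163.19 g/mol.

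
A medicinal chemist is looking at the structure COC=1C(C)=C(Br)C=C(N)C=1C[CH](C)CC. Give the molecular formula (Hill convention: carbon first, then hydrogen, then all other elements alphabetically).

Walk through each heavy atom and fill implicit hydrogens from standard valence (C 4, N 3, O 2, S 2, halogen 1):
  atom 1: C, bond orders sum to 1 (valence 4) → 3 H
  atom 2: O, bond orders sum to 2 (valence 2) → 0 H
  atom 3: C, bond orders sum to 4 (valence 4) → 0 H
  atom 4: C, bond orders sum to 4 (valence 4) → 0 H
  atom 5: C, bond orders sum to 1 (valence 4) → 3 H
  atom 6: C, bond orders sum to 4 (valence 4) → 0 H
  atom 7: Br (halogen, monovalent) → 0 H
  atom 8: C, bond orders sum to 3 (valence 4) → 1 H
  atom 9: C, bond orders sum to 4 (valence 4) → 0 H
  atom 10: N, bond orders sum to 1 (valence 3) → 2 H
  atom 11: C, bond orders sum to 4 (valence 4) → 0 H
  atom 12: C, bond orders sum to 2 (valence 4) → 2 H
  atom 13: C with explicit H count 1
  atom 14: C, bond orders sum to 1 (valence 4) → 3 H
  atom 15: C, bond orders sum to 2 (valence 4) → 2 H
  atom 16: C, bond orders sum to 1 (valence 4) → 3 H
Totals → C:13, H:20, Br:1, N:1, O:1.

C13H20BrNO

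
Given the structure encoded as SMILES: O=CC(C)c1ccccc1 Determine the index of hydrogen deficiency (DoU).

Molecular formula: C9H10O.
DoU = (2C + 2 + N − H − X) / 2, where X is the halogen count and O/S are ignored.
    = (2·9 + 2 + 0 − 10 − 0) / 2 = 10 / 2 = 5.

5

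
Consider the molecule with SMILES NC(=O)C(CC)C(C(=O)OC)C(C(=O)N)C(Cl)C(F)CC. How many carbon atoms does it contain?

Count every carbon token in the SMILES (each C, including those in ring-closure positions and inside branches).
Carbon count: 13.

13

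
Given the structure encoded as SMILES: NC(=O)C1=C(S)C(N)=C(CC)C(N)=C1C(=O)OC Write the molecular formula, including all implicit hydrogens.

Walk through each heavy atom and fill implicit hydrogens from standard valence (C 4, N 3, O 2, S 2, halogen 1):
  atom 1: N, bond orders sum to 1 (valence 3) → 2 H
  atom 2: C, bond orders sum to 4 (valence 4) → 0 H
  atom 3: O, bond orders sum to 2 (valence 2) → 0 H
  atom 4: C, bond orders sum to 4 (valence 4) → 0 H
  atom 5: C, bond orders sum to 4 (valence 4) → 0 H
  atom 6: S, bond orders sum to 1 (valence 2) → 1 H
  atom 7: C, bond orders sum to 4 (valence 4) → 0 H
  atom 8: N, bond orders sum to 1 (valence 3) → 2 H
  atom 9: C, bond orders sum to 4 (valence 4) → 0 H
  atom 10: C, bond orders sum to 2 (valence 4) → 2 H
  atom 11: C, bond orders sum to 1 (valence 4) → 3 H
  atom 12: C, bond orders sum to 4 (valence 4) → 0 H
  atom 13: N, bond orders sum to 1 (valence 3) → 2 H
  atom 14: C, bond orders sum to 4 (valence 4) → 0 H
  atom 15: C, bond orders sum to 4 (valence 4) → 0 H
  atom 16: O, bond orders sum to 2 (valence 2) → 0 H
  atom 17: O, bond orders sum to 2 (valence 2) → 0 H
  atom 18: C, bond orders sum to 1 (valence 4) → 3 H
Totals → C:11, H:15, N:3, O:3, S:1.

C11H15N3O3S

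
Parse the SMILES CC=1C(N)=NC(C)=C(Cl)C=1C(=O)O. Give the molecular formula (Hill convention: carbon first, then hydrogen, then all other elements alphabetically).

C8H9ClN2O2

Walk through each heavy atom and fill implicit hydrogens from standard valence (C 4, N 3, O 2, S 2, halogen 1):
  atom 1: C, bond orders sum to 1 (valence 4) → 3 H
  atom 2: C, bond orders sum to 4 (valence 4) → 0 H
  atom 3: C, bond orders sum to 4 (valence 4) → 0 H
  atom 4: N, bond orders sum to 1 (valence 3) → 2 H
  atom 5: N, bond orders sum to 3 (valence 3) → 0 H
  atom 6: C, bond orders sum to 4 (valence 4) → 0 H
  atom 7: C, bond orders sum to 1 (valence 4) → 3 H
  atom 8: C, bond orders sum to 4 (valence 4) → 0 H
  atom 9: Cl (halogen, monovalent) → 0 H
  atom 10: C, bond orders sum to 4 (valence 4) → 0 H
  atom 11: C, bond orders sum to 4 (valence 4) → 0 H
  atom 12: O, bond orders sum to 2 (valence 2) → 0 H
  atom 13: O, bond orders sum to 1 (valence 2) → 1 H
Totals → C:8, H:9, Cl:1, N:2, O:2.
In Hill order: C8H9ClN2O2.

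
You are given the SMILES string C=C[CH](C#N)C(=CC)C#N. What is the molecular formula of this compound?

C8H8N2

Walk through each heavy atom and fill implicit hydrogens from standard valence (C 4, N 3, O 2, S 2, halogen 1):
  atom 1: C, bond orders sum to 2 (valence 4) → 2 H
  atom 2: C, bond orders sum to 3 (valence 4) → 1 H
  atom 3: C with explicit H count 1
  atom 4: C, bond orders sum to 4 (valence 4) → 0 H
  atom 5: N, bond orders sum to 3 (valence 3) → 0 H
  atom 6: C, bond orders sum to 4 (valence 4) → 0 H
  atom 7: C, bond orders sum to 3 (valence 4) → 1 H
  atom 8: C, bond orders sum to 1 (valence 4) → 3 H
  atom 9: C, bond orders sum to 4 (valence 4) → 0 H
  atom 10: N, bond orders sum to 3 (valence 3) → 0 H
Totals → C:8, H:8, N:2.
In Hill order: C8H8N2.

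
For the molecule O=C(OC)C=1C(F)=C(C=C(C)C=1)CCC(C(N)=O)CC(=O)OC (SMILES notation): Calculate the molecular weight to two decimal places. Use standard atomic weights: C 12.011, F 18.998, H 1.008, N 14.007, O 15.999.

325.34 g/mol

First, the molecular formula is C16H20FNO5 (counting implicit H from valence).
  C: 16 × 12.011 = 192.176
  F: 1 × 18.998 = 18.998
  H: 20 × 1.008 = 20.160
  N: 1 × 14.007 = 14.007
  O: 5 × 15.999 = 79.995
Sum: 16×12.011 + 1×18.998 + 20×1.008 + 1×14.007 + 5×15.999 = 325.336 → 325.34 g/mol.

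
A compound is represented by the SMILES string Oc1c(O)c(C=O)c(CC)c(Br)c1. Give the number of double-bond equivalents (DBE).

5

Molecular formula: C9H9BrO3.
DoU = (2C + 2 + N − H − X) / 2, where X is the halogen count and O/S are ignored.
    = (2·9 + 2 + 0 − 9 − 1) / 2 = 10 / 2 = 5.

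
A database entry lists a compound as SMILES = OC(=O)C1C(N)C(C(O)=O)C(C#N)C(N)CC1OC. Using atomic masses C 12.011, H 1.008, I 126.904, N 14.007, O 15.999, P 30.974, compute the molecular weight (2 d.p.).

271.27 g/mol

First, the molecular formula is C11H17N3O5 (counting implicit H from valence).
  C: 11 × 12.011 = 132.121
  H: 17 × 1.008 = 17.136
  N: 3 × 14.007 = 42.021
  O: 5 × 15.999 = 79.995
Sum: 11×12.011 + 17×1.008 + 3×14.007 + 5×15.999 = 271.273 → 271.27 g/mol.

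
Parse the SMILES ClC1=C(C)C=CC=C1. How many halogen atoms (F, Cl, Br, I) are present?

Halogen atoms appear at heavy-atom position 1 (1×Cl).
Halogen count: 1.

1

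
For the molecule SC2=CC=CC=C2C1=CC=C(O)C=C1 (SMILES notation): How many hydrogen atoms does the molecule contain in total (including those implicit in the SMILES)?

Walk through each heavy atom and fill implicit hydrogens from standard valence (C 4, N 3, O 2, S 2, halogen 1):
  atom 1: S, bond orders sum to 1 (valence 2) → 1 H
  atom 2: C, bond orders sum to 4 (valence 4) → 0 H
  atom 3: C, bond orders sum to 3 (valence 4) → 1 H
  atom 4: C, bond orders sum to 3 (valence 4) → 1 H
  atom 5: C, bond orders sum to 3 (valence 4) → 1 H
  atom 6: C, bond orders sum to 3 (valence 4) → 1 H
  atom 7: C, bond orders sum to 4 (valence 4) → 0 H
  atom 8: C, bond orders sum to 4 (valence 4) → 0 H
  atom 9: C, bond orders sum to 3 (valence 4) → 1 H
  atom 10: C, bond orders sum to 3 (valence 4) → 1 H
  atom 11: C, bond orders sum to 4 (valence 4) → 0 H
  atom 12: O, bond orders sum to 1 (valence 2) → 1 H
  atom 13: C, bond orders sum to 3 (valence 4) → 1 H
  atom 14: C, bond orders sum to 3 (valence 4) → 1 H
Total hydrogens: 10.

10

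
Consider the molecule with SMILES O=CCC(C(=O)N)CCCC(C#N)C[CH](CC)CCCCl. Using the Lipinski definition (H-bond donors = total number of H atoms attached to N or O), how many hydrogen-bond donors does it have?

Donors: find every N or O and count the H atoms it carries.
  atom 1 (O): bond orders sum to 2 → 0 H
  atom 6 (O): bond orders sum to 2 → 0 H
  atom 7 (N): bond orders sum to 1 → 2 H
  atom 13 (N): bond orders sum to 3 → 0 H
Lipinski HBD = 2.

2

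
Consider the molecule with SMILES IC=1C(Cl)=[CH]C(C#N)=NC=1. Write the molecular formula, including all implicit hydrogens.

C6H2ClIN2

Walk through each heavy atom and fill implicit hydrogens from standard valence (C 4, N 3, O 2, S 2, halogen 1):
  atom 1: I (halogen, monovalent) → 0 H
  atom 2: C, bond orders sum to 4 (valence 4) → 0 H
  atom 3: C, bond orders sum to 4 (valence 4) → 0 H
  atom 4: Cl (halogen, monovalent) → 0 H
  atom 5: C with explicit H count 1
  atom 6: C, bond orders sum to 4 (valence 4) → 0 H
  atom 7: C, bond orders sum to 4 (valence 4) → 0 H
  atom 8: N, bond orders sum to 3 (valence 3) → 0 H
  atom 9: N, bond orders sum to 3 (valence 3) → 0 H
  atom 10: C, bond orders sum to 3 (valence 4) → 1 H
Totals → C:6, H:2, Cl:1, I:1, N:2.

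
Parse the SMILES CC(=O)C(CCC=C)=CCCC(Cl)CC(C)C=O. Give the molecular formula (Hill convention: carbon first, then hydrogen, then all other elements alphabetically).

C15H23ClO2

Walk through each heavy atom and fill implicit hydrogens from standard valence (C 4, N 3, O 2, S 2, halogen 1):
  atom 1: C, bond orders sum to 1 (valence 4) → 3 H
  atom 2: C, bond orders sum to 4 (valence 4) → 0 H
  atom 3: O, bond orders sum to 2 (valence 2) → 0 H
  atom 4: C, bond orders sum to 4 (valence 4) → 0 H
  atom 5: C, bond orders sum to 2 (valence 4) → 2 H
  atom 6: C, bond orders sum to 2 (valence 4) → 2 H
  atom 7: C, bond orders sum to 3 (valence 4) → 1 H
  atom 8: C, bond orders sum to 2 (valence 4) → 2 H
  atom 9: C, bond orders sum to 3 (valence 4) → 1 H
  atom 10: C, bond orders sum to 2 (valence 4) → 2 H
  atom 11: C, bond orders sum to 2 (valence 4) → 2 H
  atom 12: C, bond orders sum to 3 (valence 4) → 1 H
  atom 13: Cl (halogen, monovalent) → 0 H
  atom 14: C, bond orders sum to 2 (valence 4) → 2 H
  atom 15: C, bond orders sum to 3 (valence 4) → 1 H
  atom 16: C, bond orders sum to 1 (valence 4) → 3 H
  atom 17: C, bond orders sum to 3 (valence 4) → 1 H
  atom 18: O, bond orders sum to 2 (valence 2) → 0 H
Totals → C:15, H:23, Cl:1, O:2.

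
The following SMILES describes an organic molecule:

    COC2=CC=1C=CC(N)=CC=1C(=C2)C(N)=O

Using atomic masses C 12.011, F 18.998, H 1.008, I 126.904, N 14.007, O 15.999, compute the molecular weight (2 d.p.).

216.24 g/mol

First, the molecular formula is C12H12N2O2 (counting implicit H from valence).
  C: 12 × 12.011 = 144.132
  H: 12 × 1.008 = 12.096
  N: 2 × 14.007 = 28.014
  O: 2 × 15.999 = 31.998
Sum: 12×12.011 + 12×1.008 + 2×14.007 + 2×15.999 = 216.240 → 216.24 g/mol.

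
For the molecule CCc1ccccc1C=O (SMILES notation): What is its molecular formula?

C9H10O

Walk through each heavy atom and fill implicit hydrogens from standard valence (C 4, N 3, O 2, S 2, halogen 1); for lowercase aromatic atoms, an aromatic c carries 1 H when it has two neighbours and 0 H with three, and aromatic n carries 0 H:
  atom 1: C, bond orders sum to 1 (valence 4) → 3 H
  atom 2: C, bond orders sum to 2 (valence 4) → 2 H
  atom 3: aromatic c, 3 neighbours → 0 H
  atom 4: aromatic c, 2 neighbours → 1 H
  atom 5: aromatic c, 2 neighbours → 1 H
  atom 6: aromatic c, 2 neighbours → 1 H
  atom 7: aromatic c, 2 neighbours → 1 H
  atom 8: aromatic c, 3 neighbours → 0 H
  atom 9: C, bond orders sum to 3 (valence 4) → 1 H
  atom 10: O, bond orders sum to 2 (valence 2) → 0 H
Totals → C:9, H:10, O:1.
In Hill order: C9H10O.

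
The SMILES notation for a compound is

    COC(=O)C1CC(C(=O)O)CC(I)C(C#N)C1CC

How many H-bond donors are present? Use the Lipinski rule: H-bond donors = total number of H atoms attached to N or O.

Donors: find every N or O and count the H atoms it carries.
  atom 2 (O): bond orders sum to 2 → 0 H
  atom 4 (O): bond orders sum to 2 → 0 H
  atom 9 (O): bond orders sum to 2 → 0 H
  atom 10 (O): bond orders sum to 1 → 1 H
  atom 16 (N): bond orders sum to 3 → 0 H
Lipinski HBD = 1.

1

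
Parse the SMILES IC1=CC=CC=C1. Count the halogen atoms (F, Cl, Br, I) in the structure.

Halogen atoms appear at heavy-atom position 1 (1×I).
Halogen count: 1.

1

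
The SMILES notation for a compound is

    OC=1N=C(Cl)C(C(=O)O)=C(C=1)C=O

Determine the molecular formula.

Walk through each heavy atom and fill implicit hydrogens from standard valence (C 4, N 3, O 2, S 2, halogen 1):
  atom 1: O, bond orders sum to 1 (valence 2) → 1 H
  atom 2: C, bond orders sum to 4 (valence 4) → 0 H
  atom 3: N, bond orders sum to 3 (valence 3) → 0 H
  atom 4: C, bond orders sum to 4 (valence 4) → 0 H
  atom 5: Cl (halogen, monovalent) → 0 H
  atom 6: C, bond orders sum to 4 (valence 4) → 0 H
  atom 7: C, bond orders sum to 4 (valence 4) → 0 H
  atom 8: O, bond orders sum to 2 (valence 2) → 0 H
  atom 9: O, bond orders sum to 1 (valence 2) → 1 H
  atom 10: C, bond orders sum to 4 (valence 4) → 0 H
  atom 11: C, bond orders sum to 3 (valence 4) → 1 H
  atom 12: C, bond orders sum to 3 (valence 4) → 1 H
  atom 13: O, bond orders sum to 2 (valence 2) → 0 H
Totals → C:7, H:4, Cl:1, N:1, O:4.

C7H4ClNO4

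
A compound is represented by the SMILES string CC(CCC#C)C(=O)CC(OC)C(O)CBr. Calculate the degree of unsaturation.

Molecular formula: C12H19BrO3.
DoU = (2C + 2 + N − H − X) / 2, where X is the halogen count and O/S are ignored.
    = (2·12 + 2 + 0 − 19 − 1) / 2 = 6 / 2 = 3.

3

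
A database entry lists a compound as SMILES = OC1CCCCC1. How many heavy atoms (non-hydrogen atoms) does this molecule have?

7

Every atom symbol written in the SMILES (organic subset) is one heavy atom; implicit H are not written.
Heavy atoms by element → C:6, O:1.
Total: 7.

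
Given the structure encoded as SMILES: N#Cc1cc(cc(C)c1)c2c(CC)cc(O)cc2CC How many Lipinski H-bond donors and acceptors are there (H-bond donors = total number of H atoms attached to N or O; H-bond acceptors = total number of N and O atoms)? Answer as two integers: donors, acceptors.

Donors: find every N or O and count the H atoms it carries.
  atom 1 (N): bond orders sum to 3 → 0 H
  atom 16 (O): bond orders sum to 1 → 1 H
Lipinski HBD = 1.
Acceptors: N atoms = 1, O atoms = 1 → HBA = 2.

1, 2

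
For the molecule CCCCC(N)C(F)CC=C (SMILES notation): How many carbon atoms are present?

9

Count every carbon token in the SMILES (each C, including those in ring-closure positions and inside branches).
Carbon count: 9.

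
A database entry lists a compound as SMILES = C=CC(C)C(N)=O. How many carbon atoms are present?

Count every carbon token in the SMILES (each C, including those in ring-closure positions and inside branches).
Carbon count: 5.

5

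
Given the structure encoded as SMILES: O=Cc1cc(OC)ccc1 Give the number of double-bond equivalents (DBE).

5

Molecular formula: C8H8O2.
DoU = (2C + 2 + N − H − X) / 2, where X is the halogen count and O/S are ignored.
    = (2·8 + 2 + 0 − 8 − 0) / 2 = 10 / 2 = 5.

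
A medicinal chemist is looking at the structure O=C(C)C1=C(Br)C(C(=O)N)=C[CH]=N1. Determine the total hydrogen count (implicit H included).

Walk through each heavy atom and fill implicit hydrogens from standard valence (C 4, N 3, O 2, S 2, halogen 1):
  atom 1: O, bond orders sum to 2 (valence 2) → 0 H
  atom 2: C, bond orders sum to 4 (valence 4) → 0 H
  atom 3: C, bond orders sum to 1 (valence 4) → 3 H
  atom 4: C, bond orders sum to 4 (valence 4) → 0 H
  atom 5: C, bond orders sum to 4 (valence 4) → 0 H
  atom 6: Br (halogen, monovalent) → 0 H
  atom 7: C, bond orders sum to 4 (valence 4) → 0 H
  atom 8: C, bond orders sum to 4 (valence 4) → 0 H
  atom 9: O, bond orders sum to 2 (valence 2) → 0 H
  atom 10: N, bond orders sum to 1 (valence 3) → 2 H
  atom 11: C, bond orders sum to 3 (valence 4) → 1 H
  atom 12: C with explicit H count 1
  atom 13: N, bond orders sum to 3 (valence 3) → 0 H
Total hydrogens: 7.

7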